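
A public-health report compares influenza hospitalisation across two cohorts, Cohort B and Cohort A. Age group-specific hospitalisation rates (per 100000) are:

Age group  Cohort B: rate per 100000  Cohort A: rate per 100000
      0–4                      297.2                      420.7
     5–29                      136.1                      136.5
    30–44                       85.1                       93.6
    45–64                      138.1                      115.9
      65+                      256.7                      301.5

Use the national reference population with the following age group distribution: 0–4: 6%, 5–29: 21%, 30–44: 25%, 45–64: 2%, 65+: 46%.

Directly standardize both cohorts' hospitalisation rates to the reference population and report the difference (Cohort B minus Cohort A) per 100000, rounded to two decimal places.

Standard weights: 0.06, 0.21, 0.25, 0.02, 0.46.
Cohort B: 0.0600×297.2 + 0.2100×136.1 + 0.2500×85.1 + 0.0200×138.1 + 0.4600×256.7 = 188.5320 per 100000.
Cohort A: 0.0600×420.7 + 0.2100×136.5 + 0.2500×93.6 + 0.0200×115.9 + 0.4600×301.5 = 218.3150 per 100000.
Difference = 188.5320 − 218.3150 = -29.7830.

-29.78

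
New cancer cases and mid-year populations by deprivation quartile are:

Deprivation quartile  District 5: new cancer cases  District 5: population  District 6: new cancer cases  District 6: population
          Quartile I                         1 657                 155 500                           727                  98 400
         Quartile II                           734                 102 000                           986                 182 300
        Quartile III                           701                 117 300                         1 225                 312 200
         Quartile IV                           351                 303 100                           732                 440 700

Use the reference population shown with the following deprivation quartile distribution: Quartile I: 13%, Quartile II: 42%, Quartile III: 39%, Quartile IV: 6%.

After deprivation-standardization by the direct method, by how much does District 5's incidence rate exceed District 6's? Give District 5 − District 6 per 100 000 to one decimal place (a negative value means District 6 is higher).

Deprivation-specific rates per 100 000 for District 5: 1065.59, 719.61, 597.61, 115.80.
For District 6: 738.82, 540.87, 392.38, 166.10.
Standard weights: 0.13, 0.42, 0.39, 0.06.
District 5: 0.1300×1065.59 + 0.4200×719.61 + 0.3900×597.61 + 0.0600×115.80 = 680.7799 per 100 000.
District 6: 0.1300×738.82 + 0.4200×540.87 + 0.3900×392.38 + 0.0600×166.10 = 486.2036 per 100 000.
Difference = 680.7799 − 486.2036 = 194.5762.

194.6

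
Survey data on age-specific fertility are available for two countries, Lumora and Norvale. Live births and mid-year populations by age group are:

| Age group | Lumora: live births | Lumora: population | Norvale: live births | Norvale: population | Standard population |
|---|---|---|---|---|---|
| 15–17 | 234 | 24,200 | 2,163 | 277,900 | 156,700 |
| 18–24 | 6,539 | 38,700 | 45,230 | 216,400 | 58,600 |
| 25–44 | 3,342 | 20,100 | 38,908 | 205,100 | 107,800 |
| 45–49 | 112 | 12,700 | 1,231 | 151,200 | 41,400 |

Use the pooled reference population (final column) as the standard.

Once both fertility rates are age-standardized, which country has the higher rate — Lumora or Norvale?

Norvale

Age-specific rates per 1,000 for Lumora: 9.669, 168.966, 166.269, 8.819.
For Norvale: 7.783, 209.011, 189.703, 8.142.
Standard total = 364,500; weights = 0.4299, 0.1608, 0.2957, 0.1136.
Lumora: 0.4299×9.669 + 0.1608×168.966 + 0.2957×166.269 + 0.1136×8.819 = 81.4966 per 1,000.
Norvale: 0.4299×7.783 + 0.1608×209.011 + 0.2957×189.703 + 0.1136×8.142 = 93.9772 per 1,000.
The crude rates (106.87 vs 102.91) would put Lumora higher, but that reflects its age composition; once standardized to a common age structure, Norvale has the higher underlying rate.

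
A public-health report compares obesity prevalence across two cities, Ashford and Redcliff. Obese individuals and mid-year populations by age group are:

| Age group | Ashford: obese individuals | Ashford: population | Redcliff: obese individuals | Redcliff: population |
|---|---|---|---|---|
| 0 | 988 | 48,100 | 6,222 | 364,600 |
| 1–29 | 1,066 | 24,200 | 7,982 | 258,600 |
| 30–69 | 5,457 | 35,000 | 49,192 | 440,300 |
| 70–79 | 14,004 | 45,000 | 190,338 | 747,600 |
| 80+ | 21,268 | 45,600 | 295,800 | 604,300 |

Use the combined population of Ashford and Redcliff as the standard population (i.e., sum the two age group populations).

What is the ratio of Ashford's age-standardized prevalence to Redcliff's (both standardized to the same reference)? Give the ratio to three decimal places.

Age-specific rates per 1,000 for Ashford: 20.541, 44.050, 155.914, 311.200, 466.404.
For Redcliff: 17.065, 30.866, 111.724, 254.599, 489.492.
Combined standard total = 2,613,300; weights = 0.1579, 0.1082, 0.1819, 0.3033, 0.2487.
Ashford: 0.1579×20.541 + 0.1082×44.050 + 0.1819×155.914 + 0.3033×311.200 + 0.2487×466.404 = 246.7429 per 1,000.
Redcliff: 0.1579×17.065 + 0.1082×30.866 + 0.1819×111.724 + 0.3033×254.599 + 0.2487×489.492 = 225.3051 per 1,000.
Ratio = 246.7429 ÷ 225.3051 = 1.09515.

1.095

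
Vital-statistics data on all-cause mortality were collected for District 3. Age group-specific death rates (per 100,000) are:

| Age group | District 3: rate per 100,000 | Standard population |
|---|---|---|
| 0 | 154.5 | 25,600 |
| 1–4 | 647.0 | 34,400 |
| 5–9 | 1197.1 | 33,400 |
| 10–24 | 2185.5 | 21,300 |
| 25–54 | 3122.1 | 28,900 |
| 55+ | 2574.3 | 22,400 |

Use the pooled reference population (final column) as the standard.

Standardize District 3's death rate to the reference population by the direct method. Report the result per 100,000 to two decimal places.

Standard total = 166,000; weights = 0.1542, 0.2072, 0.2012, 0.1283, 0.1741, 0.1349.
Standardized rate: 0.1542×154.5 + 0.2072×647.0 + 0.2012×1197.1 + 0.1283×2185.5 + 0.1741×3122.1 + 0.1349×2574.3 = 1570.1163 per 100,000.

1570.12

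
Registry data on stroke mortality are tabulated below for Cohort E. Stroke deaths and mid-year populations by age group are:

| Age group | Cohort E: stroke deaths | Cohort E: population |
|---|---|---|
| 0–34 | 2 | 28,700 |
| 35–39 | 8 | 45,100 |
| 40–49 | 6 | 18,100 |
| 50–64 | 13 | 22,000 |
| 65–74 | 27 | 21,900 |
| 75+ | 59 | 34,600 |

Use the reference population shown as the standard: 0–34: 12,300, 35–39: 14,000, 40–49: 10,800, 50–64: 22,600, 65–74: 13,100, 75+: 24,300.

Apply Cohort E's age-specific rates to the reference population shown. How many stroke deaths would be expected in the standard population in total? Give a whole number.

78

Age-specific rates per 100,000 for Cohort E: 6.97, 17.74, 33.15, 59.09, 123.29, 170.52.
Expected stroke deaths = Σ (standard pop × age-specific rate ÷ 100,000)
= 12,300×6.97/100,000 + 14,000×17.74/100,000 + 10,800×33.15/100,000 + 22,600×59.09/100,000 + 13,100×123.29/100,000 + 24,300×170.52/100,000
= 0.86 + 2.48 + 3.58 + 13.35 + 16.15 + 41.44 = 77.86.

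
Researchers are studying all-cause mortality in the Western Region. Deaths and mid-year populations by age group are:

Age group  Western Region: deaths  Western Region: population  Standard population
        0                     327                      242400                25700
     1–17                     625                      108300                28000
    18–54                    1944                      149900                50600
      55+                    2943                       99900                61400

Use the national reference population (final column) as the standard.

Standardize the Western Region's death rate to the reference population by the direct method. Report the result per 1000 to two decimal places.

Age-specific rates per 1000 for the Western Region: 1.349, 5.771, 12.969, 29.459.
Standard total = 165700; weights = 0.1551, 0.1690, 0.3054, 0.3705.
Standardized rate: 0.1551×1.349 + 0.1690×5.771 + 0.3054×12.969 + 0.3705×29.459 = 16.0608 per 1000.

16.06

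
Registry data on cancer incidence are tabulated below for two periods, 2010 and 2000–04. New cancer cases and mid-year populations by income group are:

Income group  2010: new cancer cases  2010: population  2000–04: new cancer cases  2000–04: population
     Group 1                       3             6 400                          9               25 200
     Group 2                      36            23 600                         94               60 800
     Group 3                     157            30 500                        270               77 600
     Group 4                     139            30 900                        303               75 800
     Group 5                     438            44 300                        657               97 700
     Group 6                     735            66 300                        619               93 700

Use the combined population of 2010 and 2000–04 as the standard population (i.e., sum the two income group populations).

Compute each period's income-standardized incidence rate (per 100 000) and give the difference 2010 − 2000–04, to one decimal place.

221.5

Income-specific rates per 100 000 for 2010: 46.88, 152.54, 514.75, 449.84, 988.71, 1108.60.
For 2000–04: 35.71, 154.61, 347.94, 399.74, 672.47, 660.62.
Combined standard total = 632 800; weights = 0.0499, 0.1334, 0.1708, 0.1686, 0.2244, 0.2528.
2010: 0.0499×46.88 + 0.1334×152.54 + 0.1708×514.75 + 0.1686×449.84 + 0.2244×988.71 + 0.2528×1108.60 = 688.6399 per 100 000.
2000–04: 0.0499×35.71 + 0.1334×154.61 + 0.1708×347.94 + 0.1686×399.74 + 0.2244×672.47 + 0.2528×660.62 = 467.1785 per 100 000.
Difference = 688.6399 − 467.1785 = 221.4614.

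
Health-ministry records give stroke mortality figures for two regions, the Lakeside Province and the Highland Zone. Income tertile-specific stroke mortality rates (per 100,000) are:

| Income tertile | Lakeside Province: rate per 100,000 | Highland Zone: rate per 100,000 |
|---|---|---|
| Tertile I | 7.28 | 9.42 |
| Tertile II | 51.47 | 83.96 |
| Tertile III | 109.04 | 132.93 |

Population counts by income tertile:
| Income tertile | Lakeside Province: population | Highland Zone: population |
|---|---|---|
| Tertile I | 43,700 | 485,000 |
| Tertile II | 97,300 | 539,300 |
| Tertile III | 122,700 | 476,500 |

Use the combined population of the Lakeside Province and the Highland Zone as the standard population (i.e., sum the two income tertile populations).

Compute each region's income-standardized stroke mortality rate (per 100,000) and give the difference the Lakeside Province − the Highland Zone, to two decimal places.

-20.48

Combined standard total = 1,764,500; weights = 0.2996, 0.3608, 0.3396.
The Lakeside Province: 0.2996×7.28 + 0.3608×51.47 + 0.3396×109.04 = 57.7793 per 100,000.
The Highland Zone: 0.2996×9.42 + 0.3608×83.96 + 0.3396×132.93 = 78.2550 per 100,000.
Difference = 57.7793 − 78.2550 = -20.4757.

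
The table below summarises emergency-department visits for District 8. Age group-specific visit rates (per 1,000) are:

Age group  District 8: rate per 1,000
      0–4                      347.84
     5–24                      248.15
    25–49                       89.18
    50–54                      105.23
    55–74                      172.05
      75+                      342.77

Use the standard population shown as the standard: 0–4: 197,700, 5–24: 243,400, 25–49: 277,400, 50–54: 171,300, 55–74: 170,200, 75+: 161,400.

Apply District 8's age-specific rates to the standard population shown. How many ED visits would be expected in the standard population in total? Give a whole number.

256538

Expected ED visits = Σ (standard pop × age-specific rate ÷ 1,000)
= 197,700×347.84/1,000 + 243,400×248.15/1,000 + 277,400×89.18/1,000 + 171,300×105.23/1,000 + 170,200×172.05/1,000 + 161,400×342.77/1,000
= 68767.97 + 60399.71 + 24738.53 + 18025.90 + 29282.91 + 55323.08 = 256538.10.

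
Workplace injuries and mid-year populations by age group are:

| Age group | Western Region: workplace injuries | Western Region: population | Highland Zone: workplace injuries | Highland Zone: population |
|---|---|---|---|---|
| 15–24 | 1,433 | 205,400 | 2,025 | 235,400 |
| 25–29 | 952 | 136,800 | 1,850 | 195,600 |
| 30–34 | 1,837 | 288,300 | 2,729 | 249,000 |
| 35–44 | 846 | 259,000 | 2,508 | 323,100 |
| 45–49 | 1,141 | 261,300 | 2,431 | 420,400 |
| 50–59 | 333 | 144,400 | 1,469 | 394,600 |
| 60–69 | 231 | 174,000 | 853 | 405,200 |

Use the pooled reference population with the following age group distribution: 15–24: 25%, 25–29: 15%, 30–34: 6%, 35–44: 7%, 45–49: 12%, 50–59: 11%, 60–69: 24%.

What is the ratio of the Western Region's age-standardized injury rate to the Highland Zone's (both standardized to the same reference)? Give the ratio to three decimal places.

0.705

Age-specific rates per 10,000 for the Western Region: 69.77, 69.59, 63.72, 32.66, 43.67, 23.06, 13.28.
For the Highland Zone: 86.02, 94.58, 109.60, 77.62, 57.83, 37.23, 21.05.
Standard weights: 0.25, 0.15, 0.06, 0.07, 0.12, 0.11, 0.24.
The Western Region: 0.2500×69.77 + 0.1500×69.59 + 0.0600×63.72 + 0.0700×32.66 + 0.1200×43.67 + 0.1100×23.06 + 0.2400×13.28 = 44.9526 per 10,000.
The Highland Zone: 0.2500×86.02 + 0.1500×94.58 + 0.0600×109.60 + 0.0700×77.62 + 0.1200×57.83 + 0.1100×37.23 + 0.2400×21.05 = 63.7890 per 10,000.
Ratio = 44.9526 ÷ 63.7890 = 0.70471.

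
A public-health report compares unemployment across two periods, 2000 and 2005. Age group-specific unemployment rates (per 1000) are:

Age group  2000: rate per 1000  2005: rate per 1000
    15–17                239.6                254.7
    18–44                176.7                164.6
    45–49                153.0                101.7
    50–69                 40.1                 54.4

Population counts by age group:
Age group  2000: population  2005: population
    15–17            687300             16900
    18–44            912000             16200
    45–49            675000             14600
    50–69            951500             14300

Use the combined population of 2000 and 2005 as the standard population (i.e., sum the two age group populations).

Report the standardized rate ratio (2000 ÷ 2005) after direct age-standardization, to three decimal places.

1.049

Combined standard total = 3287800; weights = 0.2142, 0.2823, 0.2097, 0.2938.
2000: 0.2142×239.6 + 0.2823×176.7 + 0.2097×153.0 + 0.2938×40.1 = 145.0747 per 1000.
2005: 0.2142×254.7 + 0.2823×164.6 + 0.2097×101.7 + 0.2938×54.4 = 138.3336 per 1000.
Ratio = 145.0747 ÷ 138.3336 = 1.04873.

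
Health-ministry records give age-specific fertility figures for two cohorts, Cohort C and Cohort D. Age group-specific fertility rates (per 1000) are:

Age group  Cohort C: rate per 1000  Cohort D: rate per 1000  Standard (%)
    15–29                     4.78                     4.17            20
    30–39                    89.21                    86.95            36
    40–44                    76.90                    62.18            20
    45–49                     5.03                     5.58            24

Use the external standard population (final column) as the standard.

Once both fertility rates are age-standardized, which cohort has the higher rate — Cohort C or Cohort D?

Cohort C

Standard weights: 0.20, 0.36, 0.20, 0.24.
Cohort C: 0.2000×4.78 + 0.3600×89.21 + 0.2000×76.90 + 0.2400×5.03 = 49.6588 per 1000.
Cohort D: 0.2000×4.17 + 0.3600×86.95 + 0.2000×62.18 + 0.2400×5.58 = 45.9112 per 1000.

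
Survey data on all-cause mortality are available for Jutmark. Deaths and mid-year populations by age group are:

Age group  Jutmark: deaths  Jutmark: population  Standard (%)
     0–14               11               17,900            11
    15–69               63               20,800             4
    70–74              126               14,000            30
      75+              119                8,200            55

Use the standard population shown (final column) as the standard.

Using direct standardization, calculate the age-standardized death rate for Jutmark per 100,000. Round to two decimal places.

1087.05

Age-specific rates per 100,000 for Jutmark: 61.45, 302.88, 900.00, 1451.22.
Standard weights: 0.11, 0.04, 0.30, 0.55.
Standardized rate: 0.1100×61.45 + 0.0400×302.88 + 0.3000×900.00 + 0.5500×1451.22 = 1087.0459 per 100,000.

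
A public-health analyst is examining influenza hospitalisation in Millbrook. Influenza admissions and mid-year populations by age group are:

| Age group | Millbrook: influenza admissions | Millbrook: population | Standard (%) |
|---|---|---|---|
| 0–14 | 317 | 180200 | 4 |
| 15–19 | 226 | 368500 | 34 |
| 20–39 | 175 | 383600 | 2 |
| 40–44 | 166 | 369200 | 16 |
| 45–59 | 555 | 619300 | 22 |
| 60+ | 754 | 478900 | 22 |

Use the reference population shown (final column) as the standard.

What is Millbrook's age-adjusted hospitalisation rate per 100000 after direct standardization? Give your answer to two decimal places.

Age-specific rates per 100000 for Millbrook: 175.92, 61.33, 45.62, 44.96, 89.62, 157.44.
Standard weights: 0.04, 0.34, 0.02, 0.16, 0.22, 0.22.
Standardized rate: 0.0400×175.92 + 0.3400×61.33 + 0.0200×45.62 + 0.1600×44.96 + 0.2200×89.62 + 0.2200×157.44 = 90.3486 per 100000.

90.35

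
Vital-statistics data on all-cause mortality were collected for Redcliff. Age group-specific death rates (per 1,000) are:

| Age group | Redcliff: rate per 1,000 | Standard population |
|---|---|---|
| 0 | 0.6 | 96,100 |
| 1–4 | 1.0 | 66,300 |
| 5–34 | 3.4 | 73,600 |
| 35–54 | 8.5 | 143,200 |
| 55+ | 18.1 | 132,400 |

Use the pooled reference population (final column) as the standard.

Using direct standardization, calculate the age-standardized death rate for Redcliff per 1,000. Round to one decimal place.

7.8

Standard total = 511,600; weights = 0.1878, 0.1296, 0.1439, 0.2799, 0.2588.
Standardized rate: 0.1878×0.6 + 0.1296×1.0 + 0.1439×3.4 + 0.2799×8.5 + 0.2588×18.1 = 7.7948 per 1,000.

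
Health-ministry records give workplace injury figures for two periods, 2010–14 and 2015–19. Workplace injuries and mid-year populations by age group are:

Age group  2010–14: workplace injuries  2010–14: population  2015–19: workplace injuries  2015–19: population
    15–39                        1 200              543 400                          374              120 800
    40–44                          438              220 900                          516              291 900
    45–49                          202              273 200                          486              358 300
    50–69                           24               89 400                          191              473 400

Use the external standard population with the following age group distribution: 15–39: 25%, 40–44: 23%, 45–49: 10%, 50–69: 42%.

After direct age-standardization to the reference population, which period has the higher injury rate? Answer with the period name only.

Age-specific rates per 10 000 for 2010–14: 22.08, 19.83, 7.39, 2.68.
For 2015–19: 30.96, 17.68, 13.56, 4.03.
Standard weights: 0.25, 0.23, 0.10, 0.42.
2010–14: 0.2500×22.08 + 0.2300×19.83 + 0.1000×7.39 + 0.4200×2.68 = 11.9481 per 10 000.
2015–19: 0.2500×30.96 + 0.2300×17.68 + 0.1000×13.56 + 0.4200×4.03 = 14.8568 per 10 000.
The crude rates (16.54 vs 12.59) would put 2010–14 higher, but that reflects its age composition; once standardized to a common age structure, 2015–19 has the higher underlying rate.

2015–19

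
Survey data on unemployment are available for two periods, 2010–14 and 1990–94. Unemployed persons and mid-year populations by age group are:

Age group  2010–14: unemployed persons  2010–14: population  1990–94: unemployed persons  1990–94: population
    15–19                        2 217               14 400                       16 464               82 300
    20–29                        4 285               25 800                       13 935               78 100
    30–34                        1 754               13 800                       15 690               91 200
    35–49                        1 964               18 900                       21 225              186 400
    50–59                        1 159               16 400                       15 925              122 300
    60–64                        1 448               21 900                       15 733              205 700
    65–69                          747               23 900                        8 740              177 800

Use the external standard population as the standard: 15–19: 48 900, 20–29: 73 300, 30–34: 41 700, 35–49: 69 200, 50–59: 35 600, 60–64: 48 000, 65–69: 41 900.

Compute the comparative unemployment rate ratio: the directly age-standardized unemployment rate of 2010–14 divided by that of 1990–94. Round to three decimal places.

Age-specific rates per 1 000 for 2010–14: 153.958, 166.085, 127.101, 103.915, 70.671, 66.119, 31.255.
For 1990–94: 200.049, 178.425, 172.039, 113.868, 130.213, 76.485, 49.156.
Standard total = 358 600; weights = 0.1364, 0.2044, 0.1163, 0.1930, 0.0993, 0.1339, 0.1168.
2010–14: 0.1364×153.958 + 0.2044×166.085 + 0.1163×127.101 + 0.1930×103.915 + 0.0993×70.671 + 0.1339×66.119 + 0.1168×31.255 = 109.2941 per 1 000.
1990–94: 0.1364×200.049 + 0.2044×178.425 + 0.1163×172.039 + 0.1930×113.868 + 0.0993×130.213 + 0.1339×76.485 + 0.1168×49.156 = 134.6379 per 1 000.
Ratio = 109.2941 ÷ 134.6379 = 0.81176.

0.812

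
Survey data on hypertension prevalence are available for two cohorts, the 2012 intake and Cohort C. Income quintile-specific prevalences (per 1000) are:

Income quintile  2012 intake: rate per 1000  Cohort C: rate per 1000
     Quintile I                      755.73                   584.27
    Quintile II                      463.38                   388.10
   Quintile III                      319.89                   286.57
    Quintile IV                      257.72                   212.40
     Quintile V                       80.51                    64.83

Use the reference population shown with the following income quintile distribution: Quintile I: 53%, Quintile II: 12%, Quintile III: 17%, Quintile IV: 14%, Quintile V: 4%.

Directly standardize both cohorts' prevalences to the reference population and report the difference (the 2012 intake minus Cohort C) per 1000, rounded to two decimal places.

112.54

Standard weights: 0.53, 0.12, 0.17, 0.14, 0.04.
The 2012 intake: 0.5300×755.73 + 0.1200×463.38 + 0.1700×319.89 + 0.1400×257.72 + 0.0400×80.51 = 549.8250 per 1000.
Cohort C: 0.5300×584.27 + 0.1200×388.10 + 0.1700×286.57 + 0.1400×212.40 + 0.0400×64.83 = 437.2812 per 1000.
Difference = 549.8250 − 437.2812 = 112.5438.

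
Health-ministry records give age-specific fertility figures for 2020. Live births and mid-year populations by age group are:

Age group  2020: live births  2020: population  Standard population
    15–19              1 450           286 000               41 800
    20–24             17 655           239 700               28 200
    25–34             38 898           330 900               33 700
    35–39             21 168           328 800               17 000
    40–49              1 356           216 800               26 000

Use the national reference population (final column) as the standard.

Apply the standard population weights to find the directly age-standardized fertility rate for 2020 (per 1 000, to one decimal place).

Age-specific rates per 1 000 for 2020: 5.070, 73.655, 117.552, 64.380, 6.255.
Standard total = 146 700; weights = 0.2849, 0.1922, 0.2297, 0.1159, 0.1772.
Standardized rate: 0.2849×5.070 + 0.1922×73.655 + 0.2297×117.552 + 0.1159×64.380 + 0.1772×6.255 = 51.1763 per 1 000.

51.2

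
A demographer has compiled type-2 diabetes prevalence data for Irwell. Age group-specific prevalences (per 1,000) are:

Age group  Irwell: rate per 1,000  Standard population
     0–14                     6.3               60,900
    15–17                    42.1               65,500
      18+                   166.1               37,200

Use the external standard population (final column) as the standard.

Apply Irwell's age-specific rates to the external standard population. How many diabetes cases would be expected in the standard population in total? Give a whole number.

Expected diabetes cases = Σ (standard pop × age-specific rate ÷ 1,000)
= 60,900×6.3/1,000 + 65,500×42.1/1,000 + 37,200×166.1/1,000
= 383.67 + 2757.55 + 6178.92 = 9320.14.

9320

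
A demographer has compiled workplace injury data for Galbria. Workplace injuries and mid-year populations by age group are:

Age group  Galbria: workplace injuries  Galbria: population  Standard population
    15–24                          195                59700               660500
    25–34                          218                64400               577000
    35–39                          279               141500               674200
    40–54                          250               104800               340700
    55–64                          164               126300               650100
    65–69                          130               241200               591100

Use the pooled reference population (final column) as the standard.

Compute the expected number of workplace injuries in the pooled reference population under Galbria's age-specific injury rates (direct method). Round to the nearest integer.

7415

Age-specific rates per 10000 for Galbria: 32.66, 33.85, 19.72, 23.85, 12.98, 5.39.
Expected workplace injuries = Σ (standard pop × age-specific rate ÷ 10000)
= 660500×32.66/10000 + 577000×33.85/10000 + 674200×19.72/10000 + 340700×23.85/10000 + 650100×12.98/10000 + 591100×5.39/10000
= 2157.41 + 1953.20 + 1329.34 + 812.74 + 844.15 + 318.59 = 7415.43.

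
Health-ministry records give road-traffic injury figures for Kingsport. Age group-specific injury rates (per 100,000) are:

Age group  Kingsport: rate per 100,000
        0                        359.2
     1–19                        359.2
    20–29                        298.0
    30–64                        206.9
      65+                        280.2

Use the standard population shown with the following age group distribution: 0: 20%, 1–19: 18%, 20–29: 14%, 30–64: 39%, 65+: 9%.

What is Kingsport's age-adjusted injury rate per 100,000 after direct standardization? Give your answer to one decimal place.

Standard weights: 0.20, 0.18, 0.14, 0.39, 0.09.
Standardized rate: 0.2000×359.2 + 0.1800×359.2 + 0.1400×298.0 + 0.3900×206.9 + 0.0900×280.2 = 284.1250 per 100,000.

284.1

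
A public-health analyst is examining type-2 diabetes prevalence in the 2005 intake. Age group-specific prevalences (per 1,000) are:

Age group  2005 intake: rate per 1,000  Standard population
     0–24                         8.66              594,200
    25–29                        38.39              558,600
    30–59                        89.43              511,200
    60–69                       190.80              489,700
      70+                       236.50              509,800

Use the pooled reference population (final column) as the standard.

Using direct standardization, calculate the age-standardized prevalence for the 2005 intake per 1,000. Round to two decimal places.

107.49

Standard total = 2,663,500; weights = 0.2231, 0.2097, 0.1919, 0.1839, 0.1914.
Standardized rate: 0.2231×8.66 + 0.2097×38.39 + 0.1919×89.43 + 0.1839×190.80 + 0.1914×236.50 = 107.4937 per 1,000.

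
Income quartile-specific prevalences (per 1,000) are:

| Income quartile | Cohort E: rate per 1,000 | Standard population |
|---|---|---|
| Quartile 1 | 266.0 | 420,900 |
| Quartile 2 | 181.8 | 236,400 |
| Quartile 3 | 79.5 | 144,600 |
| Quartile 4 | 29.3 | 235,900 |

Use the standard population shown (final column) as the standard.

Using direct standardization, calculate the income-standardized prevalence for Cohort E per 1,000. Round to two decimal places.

167.03

Standard total = 1,037,800; weights = 0.4056, 0.2278, 0.1393, 0.2273.
Standardized rate: 0.4056×266.0 + 0.2278×181.8 + 0.1393×79.5 + 0.2273×29.3 = 167.0307 per 1,000.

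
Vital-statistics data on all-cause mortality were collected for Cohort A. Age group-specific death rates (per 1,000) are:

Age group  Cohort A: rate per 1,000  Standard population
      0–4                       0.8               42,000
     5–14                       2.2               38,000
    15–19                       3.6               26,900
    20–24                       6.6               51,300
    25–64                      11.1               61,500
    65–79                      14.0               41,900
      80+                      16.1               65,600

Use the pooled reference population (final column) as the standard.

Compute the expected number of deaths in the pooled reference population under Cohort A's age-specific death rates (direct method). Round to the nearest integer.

Expected deaths = Σ (standard pop × age-specific rate ÷ 1,000)
= 42,000×0.8/1,000 + 38,000×2.2/1,000 + 26,900×3.6/1,000 + 51,300×6.6/1,000 + 61,500×11.1/1,000 + 41,900×14.0/1,000 + 65,600×16.1/1,000
= 33.60 + 83.60 + 96.84 + 338.58 + 682.65 + 586.60 + 1056.16 = 2878.03.

2878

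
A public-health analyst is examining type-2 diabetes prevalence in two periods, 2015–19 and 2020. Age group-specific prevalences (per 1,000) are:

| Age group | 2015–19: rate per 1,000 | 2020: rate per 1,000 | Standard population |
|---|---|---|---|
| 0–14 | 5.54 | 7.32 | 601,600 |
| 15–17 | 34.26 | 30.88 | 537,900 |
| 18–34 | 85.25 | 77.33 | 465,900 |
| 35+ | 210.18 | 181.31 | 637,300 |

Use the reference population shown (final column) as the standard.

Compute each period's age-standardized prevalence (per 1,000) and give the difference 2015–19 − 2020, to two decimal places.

Standard total = 2,242,700; weights = 0.2682, 0.2398, 0.2077, 0.2842.
2015–19: 0.2682×5.54 + 0.2398×34.26 + 0.2077×85.25 + 0.2842×210.18 = 87.1392 per 1,000.
2020: 0.2682×7.32 + 0.2398×30.88 + 0.2077×77.33 + 0.2842×181.31 = 76.9568 per 1,000.
Difference = 87.1392 − 76.9568 = 10.1824.

10.18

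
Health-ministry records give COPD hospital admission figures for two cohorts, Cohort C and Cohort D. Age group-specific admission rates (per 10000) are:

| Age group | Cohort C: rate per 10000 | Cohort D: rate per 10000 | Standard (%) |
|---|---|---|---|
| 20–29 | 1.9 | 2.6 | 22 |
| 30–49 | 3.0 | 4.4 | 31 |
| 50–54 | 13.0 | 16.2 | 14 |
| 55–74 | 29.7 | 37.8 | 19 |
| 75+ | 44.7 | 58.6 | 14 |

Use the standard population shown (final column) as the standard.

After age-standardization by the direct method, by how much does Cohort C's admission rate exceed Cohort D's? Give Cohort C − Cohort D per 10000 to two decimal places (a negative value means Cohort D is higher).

Standard weights: 0.22, 0.31, 0.14, 0.19, 0.14.
Cohort C: 0.2200×1.9 + 0.3100×3.0 + 0.1400×13.0 + 0.1900×29.7 + 0.1400×44.7 = 15.0690 per 10000.
Cohort D: 0.2200×2.6 + 0.3100×4.4 + 0.1400×16.2 + 0.1900×37.8 + 0.1400×58.6 = 19.5900 per 10000.
Difference = 15.0690 − 19.5900 = -4.5210.

-4.52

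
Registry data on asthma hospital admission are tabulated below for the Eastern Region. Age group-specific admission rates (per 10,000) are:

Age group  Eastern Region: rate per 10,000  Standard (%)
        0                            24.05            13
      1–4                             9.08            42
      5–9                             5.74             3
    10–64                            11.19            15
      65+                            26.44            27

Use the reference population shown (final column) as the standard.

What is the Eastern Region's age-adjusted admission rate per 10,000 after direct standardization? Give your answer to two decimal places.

Standard weights: 0.13, 0.42, 0.03, 0.15, 0.27.
Standardized rate: 0.1300×24.05 + 0.4200×9.08 + 0.0300×5.74 + 0.1500×11.19 + 0.2700×26.44 = 15.9296 per 10,000.

15.93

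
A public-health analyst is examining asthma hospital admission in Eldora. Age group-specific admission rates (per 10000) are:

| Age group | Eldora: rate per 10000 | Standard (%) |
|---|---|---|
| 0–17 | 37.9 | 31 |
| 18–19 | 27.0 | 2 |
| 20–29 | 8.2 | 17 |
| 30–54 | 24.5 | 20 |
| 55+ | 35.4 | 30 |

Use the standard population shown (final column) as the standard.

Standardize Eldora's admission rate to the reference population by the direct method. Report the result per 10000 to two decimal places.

29.20

Standard weights: 0.31, 0.02, 0.17, 0.20, 0.30.
Standardized rate: 0.3100×37.9 + 0.0200×27.0 + 0.1700×8.2 + 0.2000×24.5 + 0.3000×35.4 = 29.2030 per 10000.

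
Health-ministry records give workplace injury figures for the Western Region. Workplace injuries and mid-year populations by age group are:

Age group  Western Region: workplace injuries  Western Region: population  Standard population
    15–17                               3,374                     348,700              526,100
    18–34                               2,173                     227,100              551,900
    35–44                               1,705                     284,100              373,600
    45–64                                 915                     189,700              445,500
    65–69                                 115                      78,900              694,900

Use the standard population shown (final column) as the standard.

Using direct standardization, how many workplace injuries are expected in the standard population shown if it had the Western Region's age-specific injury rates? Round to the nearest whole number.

15775

Age-specific rates per 10,000 for the Western Region: 96.76, 95.68, 60.01, 48.23, 14.58.
Expected workplace injuries = Σ (standard pop × age-specific rate ÷ 10,000)
= 526,100×96.76/10,000 + 551,900×95.68/10,000 + 373,600×60.01/10,000 + 445,500×48.23/10,000 + 694,900×14.58/10,000
= 5090.51 + 5280.84 + 2242.13 + 2148.83 + 1012.85 = 15775.15.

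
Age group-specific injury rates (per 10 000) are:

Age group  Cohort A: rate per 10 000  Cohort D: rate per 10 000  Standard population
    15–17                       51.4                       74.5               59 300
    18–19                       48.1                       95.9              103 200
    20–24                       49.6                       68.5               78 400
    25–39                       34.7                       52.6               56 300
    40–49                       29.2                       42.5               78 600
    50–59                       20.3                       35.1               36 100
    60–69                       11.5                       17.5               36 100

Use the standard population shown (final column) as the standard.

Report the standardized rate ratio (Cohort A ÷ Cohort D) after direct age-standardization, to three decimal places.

0.620

Standard total = 448 000; weights = 0.1324, 0.2304, 0.1750, 0.1257, 0.1754, 0.0806, 0.0806.
Cohort A: 0.1324×51.4 + 0.2304×48.1 + 0.1750×49.6 + 0.1257×34.7 + 0.1754×29.2 + 0.0806×20.3 + 0.0806×11.5 = 38.6100 per 10 000.
Cohort D: 0.1324×74.5 + 0.2304×95.9 + 0.1750×68.5 + 0.1257×52.6 + 0.1754×42.5 + 0.0806×35.1 + 0.0806×17.5 = 62.2452 per 10 000.
Ratio = 38.6100 ÷ 62.2452 = 0.62029.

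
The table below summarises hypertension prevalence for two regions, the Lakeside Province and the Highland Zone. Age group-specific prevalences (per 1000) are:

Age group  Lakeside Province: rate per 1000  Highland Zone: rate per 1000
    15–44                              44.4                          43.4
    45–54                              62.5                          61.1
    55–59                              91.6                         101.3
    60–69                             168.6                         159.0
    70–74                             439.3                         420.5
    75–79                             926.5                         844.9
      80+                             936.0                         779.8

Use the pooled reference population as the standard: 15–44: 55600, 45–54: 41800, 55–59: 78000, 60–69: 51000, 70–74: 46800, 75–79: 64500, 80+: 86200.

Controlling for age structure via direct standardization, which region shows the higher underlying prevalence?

Standard total = 423900; weights = 0.1312, 0.0986, 0.1840, 0.1203, 0.1104, 0.1522, 0.2033.
The Lakeside Province: 0.1312×44.4 + 0.0986×62.5 + 0.1840×91.6 + 0.1203×168.6 + 0.1104×439.3 + 0.1522×926.5 + 0.2033×936.0 = 428.9366 per 1000.
The Highland Zone: 0.1312×43.4 + 0.0986×61.1 + 0.1840×101.3 + 0.1203×159.0 + 0.1104×420.5 + 0.1522×844.9 + 0.2033×779.8 = 383.0423 per 1000.

Lakeside Province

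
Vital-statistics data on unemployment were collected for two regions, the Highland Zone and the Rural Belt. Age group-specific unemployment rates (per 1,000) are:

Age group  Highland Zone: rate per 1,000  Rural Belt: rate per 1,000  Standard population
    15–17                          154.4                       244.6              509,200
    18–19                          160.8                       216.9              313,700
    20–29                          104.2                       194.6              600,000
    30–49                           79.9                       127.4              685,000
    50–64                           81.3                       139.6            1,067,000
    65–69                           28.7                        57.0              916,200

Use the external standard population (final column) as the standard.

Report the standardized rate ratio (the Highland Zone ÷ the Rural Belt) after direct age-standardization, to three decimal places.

0.601

Standard total = 4,091,100; weights = 0.1245, 0.0767, 0.1467, 0.1674, 0.2608, 0.2239.
The Highland Zone: 0.1245×154.4 + 0.0767×160.8 + 0.1467×104.2 + 0.1674×79.9 + 0.2608×81.3 + 0.2239×28.7 = 87.8387 per 1,000.
The Rural Belt: 0.1245×244.6 + 0.0767×216.9 + 0.1467×194.6 + 0.1674×127.4 + 0.2608×139.6 + 0.2239×57.0 = 146.1214 per 1,000.
Ratio = 87.8387 ÷ 146.1214 = 0.60114.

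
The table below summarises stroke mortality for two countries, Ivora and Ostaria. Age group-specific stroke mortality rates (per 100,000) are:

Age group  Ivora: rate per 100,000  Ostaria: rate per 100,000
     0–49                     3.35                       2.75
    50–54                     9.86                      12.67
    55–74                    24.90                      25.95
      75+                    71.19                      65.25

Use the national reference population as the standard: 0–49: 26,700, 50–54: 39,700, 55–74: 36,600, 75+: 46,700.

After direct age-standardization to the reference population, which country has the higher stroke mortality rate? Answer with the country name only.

Ivora

Standard total = 149,700; weights = 0.1784, 0.2652, 0.2445, 0.3120.
Ivora: 0.1784×3.35 + 0.2652×9.86 + 0.2445×24.90 + 0.3120×71.19 = 31.5084 per 100,000.
Ostaria: 0.1784×2.75 + 0.2652×12.67 + 0.2445×25.95 + 0.3120×65.25 = 30.5502 per 100,000.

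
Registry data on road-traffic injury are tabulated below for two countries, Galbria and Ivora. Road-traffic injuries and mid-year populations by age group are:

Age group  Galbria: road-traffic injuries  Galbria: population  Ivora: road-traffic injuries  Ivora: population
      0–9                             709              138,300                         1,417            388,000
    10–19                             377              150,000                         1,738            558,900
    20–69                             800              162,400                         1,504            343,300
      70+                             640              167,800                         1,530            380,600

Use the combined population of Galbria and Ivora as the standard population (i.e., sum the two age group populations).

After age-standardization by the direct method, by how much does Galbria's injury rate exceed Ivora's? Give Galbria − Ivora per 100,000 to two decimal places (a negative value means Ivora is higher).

Age-specific rates per 100,000 for Galbria: 512.65, 251.33, 492.61, 381.41.
For Ivora: 365.21, 310.97, 438.10, 402.00.
Combined standard total = 2,289,300; weights = 0.2299, 0.3097, 0.2209, 0.2395.
Galbria: 0.2299×512.65 + 0.3097×251.33 + 0.2209×492.61 + 0.2395×381.41 = 395.8662 per 100,000.
Ivora: 0.2299×365.21 + 0.3097×310.97 + 0.2209×438.10 + 0.2395×402.00 = 373.3263 per 100,000.
Difference = 395.8662 − 373.3263 = 22.5399.

22.54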